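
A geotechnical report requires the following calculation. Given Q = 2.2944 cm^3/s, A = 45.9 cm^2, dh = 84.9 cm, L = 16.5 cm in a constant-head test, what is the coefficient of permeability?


Result: 0.009715 cm/s

Derivation:
Compute hydraulic gradient:
i = dh / L = 84.9 / 16.5 = 5.14545
Then apply Darcy's law:
k = Q / (A * i)
k = 2.2944 / (45.9 * 5.14545)
k = 2.2944 / 236.176
k = 0.009715 cm/s


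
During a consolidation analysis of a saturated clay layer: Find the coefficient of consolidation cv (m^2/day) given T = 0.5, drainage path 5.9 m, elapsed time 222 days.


Using cv = T * H_dr^2 / t
H_dr^2 = 5.9^2 = 34.81
cv = 0.5 * 34.81 / 222
cv = 0.0784 m^2/day


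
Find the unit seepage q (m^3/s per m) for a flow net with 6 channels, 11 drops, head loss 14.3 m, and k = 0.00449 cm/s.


Convert k to m/s for unit consistency with H:
k = 0.00449 cm/s = 0.00449 / 100 m/s = 4.49e-05 m/s
Using q = k * H * Nf / Nd
Nf / Nd = 6 / 11 = 0.5455
q = 4.49e-05 * 14.3 * 0.5455
q = 0.0003502 m^3/s per m


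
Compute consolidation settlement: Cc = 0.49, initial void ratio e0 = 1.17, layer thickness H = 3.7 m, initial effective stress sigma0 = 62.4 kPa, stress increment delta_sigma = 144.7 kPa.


Using Sc = Cc * H / (1 + e0) * log10((sigma0 + delta_sigma) / sigma0)
Stress ratio = (62.4 + 144.7) / 62.4 = 3.31891
log10(3.31891) = 0.520996
Cc * H / (1 + e0) = 0.49 * 3.7 / (1 + 1.17) = 0.835484
Sc = 0.835484 * 0.520996
Sc = 0.4353 m


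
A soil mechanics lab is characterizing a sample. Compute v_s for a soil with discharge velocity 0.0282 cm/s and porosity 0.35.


Using v_s = v_d / n
v_s = 0.0282 / 0.35
v_s = 0.08057 cm/s


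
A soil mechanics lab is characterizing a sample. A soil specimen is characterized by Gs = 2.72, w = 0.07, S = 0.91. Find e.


Using the relation e = Gs * w / S
e = 2.72 * 0.07 / 0.91
e = 0.2092


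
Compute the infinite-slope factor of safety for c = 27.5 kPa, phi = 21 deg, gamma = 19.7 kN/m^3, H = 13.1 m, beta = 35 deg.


Using Fs = c / (gamma*H*sin(beta)*cos(beta)) + tan(phi)/tan(beta)
Cohesion contribution = 27.5 / (19.7*13.1*sin(35)*cos(35))
Cohesion contribution = 0.226798
Friction contribution = tan(21)/tan(35) = 0.548215
Fs = 0.226798 + 0.548215
Fs = 0.775


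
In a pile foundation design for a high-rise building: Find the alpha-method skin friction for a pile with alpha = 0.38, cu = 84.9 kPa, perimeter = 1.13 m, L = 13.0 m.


Using Qs = alpha * cu * perimeter * L
Qs = 0.38 * 84.9 * 1.13 * 13.0
Qs = 473.93 kN


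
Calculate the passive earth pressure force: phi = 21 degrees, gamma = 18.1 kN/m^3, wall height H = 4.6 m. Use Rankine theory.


Compute passive earth pressure coefficient:
Kp = tan^2(45 + phi/2) = tan^2(55.5) = 2.117051
Compute passive force:
Pp = 0.5 * Kp * gamma * H^2
Pp = 0.5 * 2.117051 * 18.1 * 4.6^2
Pp = 405.41 kN/m


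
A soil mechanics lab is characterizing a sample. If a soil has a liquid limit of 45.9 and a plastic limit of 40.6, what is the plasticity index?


Using PI = LL - PL
PI = 45.9 - 40.6
PI = 5.3


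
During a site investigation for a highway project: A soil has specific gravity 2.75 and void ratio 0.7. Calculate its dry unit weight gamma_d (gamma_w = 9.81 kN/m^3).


Using gamma_d = Gs * gamma_w / (1 + e)
gamma_d = 2.75 * 9.81 / (1 + 0.7)
gamma_d = 2.75 * 9.81 / 1.7
gamma_d = 15.869 kN/m^3


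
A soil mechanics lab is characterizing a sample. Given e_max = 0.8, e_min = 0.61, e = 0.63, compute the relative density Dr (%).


Using Dr = (e_max - e) / (e_max - e_min) * 100
e_max - e = 0.8 - 0.63 = 0.17
e_max - e_min = 0.8 - 0.61 = 0.19
Dr = 0.17 / 0.19 * 100
Dr = 89.47 %


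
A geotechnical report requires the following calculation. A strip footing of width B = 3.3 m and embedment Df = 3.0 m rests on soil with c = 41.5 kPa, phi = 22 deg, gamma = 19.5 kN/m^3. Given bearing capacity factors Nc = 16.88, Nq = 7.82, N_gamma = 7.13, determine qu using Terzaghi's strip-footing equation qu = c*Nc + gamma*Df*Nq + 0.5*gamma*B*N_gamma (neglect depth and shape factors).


Compute qu = c*Nc + gamma*Df*Nq + 0.5*gamma*B*N_gamma
Term 1: 41.5 * 16.88 = 700.52
Term 2: 19.5 * 3.0 * 7.82 = 457.47
Term 3: 0.5 * 19.5 * 3.3 * 7.13 = 229.40775
qu = 700.52 + 457.47 + 229.40775
qu = 1387.4 kPa


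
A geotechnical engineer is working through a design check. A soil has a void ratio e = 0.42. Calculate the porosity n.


Result: 0.2958

Derivation:
Using the relation n = e / (1 + e)
n = 0.42 / (1 + 0.42)
n = 0.42 / 1.42
n = 0.2958


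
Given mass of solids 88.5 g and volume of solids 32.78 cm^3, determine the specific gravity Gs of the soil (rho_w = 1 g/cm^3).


Using Gs = m_s / (V_s * rho_w)
Since rho_w = 1 g/cm^3:
Gs = 88.5 / 32.78
Gs = 2.7


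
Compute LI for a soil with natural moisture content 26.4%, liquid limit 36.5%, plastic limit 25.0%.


First compute the plasticity index:
PI = LL - PL = 36.5 - 25.0 = 11.5
Then compute the liquidity index:
LI = (w - PL) / PI
LI = (26.4 - 25.0) / 11.5
LI = 0.122


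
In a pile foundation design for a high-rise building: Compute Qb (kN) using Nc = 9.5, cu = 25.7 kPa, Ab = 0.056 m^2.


Using Qb = Nc * cu * Ab
Qb = 9.5 * 25.7 * 0.056
Qb = 13.67 kN


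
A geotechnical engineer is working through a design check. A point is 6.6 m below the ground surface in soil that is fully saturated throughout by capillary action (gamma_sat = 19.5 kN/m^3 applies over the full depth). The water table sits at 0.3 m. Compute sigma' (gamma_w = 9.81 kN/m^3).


Total stress = gamma_sat * depth
sigma = 19.5 * 6.6 = 128.7 kPa
Pore water pressure u = gamma_w * (depth - d_wt)
u = 9.81 * (6.6 - 0.3) = 61.803 kPa
Effective stress = sigma - u
sigma' = 128.7 - 61.803 = 66.9 kPa


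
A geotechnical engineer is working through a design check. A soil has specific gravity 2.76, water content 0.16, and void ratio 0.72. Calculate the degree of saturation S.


Using S = Gs * w / e
S = 2.76 * 0.16 / 0.72
S = 0.6133


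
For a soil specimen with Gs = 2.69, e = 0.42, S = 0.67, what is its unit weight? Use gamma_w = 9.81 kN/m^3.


Using gamma = gamma_w * (Gs + S*e) / (1 + e)
Numerator: Gs + S*e = 2.69 + 0.67*0.42 = 2.9714
Denominator: 1 + e = 1 + 0.42 = 1.42
gamma = 9.81 * 2.9714 / 1.42
gamma = 20.528 kN/m^3


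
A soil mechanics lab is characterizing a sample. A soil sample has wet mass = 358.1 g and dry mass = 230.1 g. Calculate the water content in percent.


Using w = (m_wet - m_dry) / m_dry * 100
m_wet - m_dry = 358.1 - 230.1 = 128.0 g
w = 128.0 / 230.1 * 100
w = 55.63 %


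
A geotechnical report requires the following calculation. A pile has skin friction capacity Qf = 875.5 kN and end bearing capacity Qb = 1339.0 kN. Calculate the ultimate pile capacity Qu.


Using Qu = Qf + Qb
Qu = 875.5 + 1339.0
Qu = 2214.5 kN


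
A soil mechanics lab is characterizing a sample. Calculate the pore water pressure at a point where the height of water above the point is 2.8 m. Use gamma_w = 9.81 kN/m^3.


Result: 27.47 kPa

Derivation:
Using u = gamma_w * h_w
u = 9.81 * 2.8
u = 27.47 kPa


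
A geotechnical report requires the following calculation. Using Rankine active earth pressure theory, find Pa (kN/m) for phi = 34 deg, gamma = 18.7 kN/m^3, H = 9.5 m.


Compute active earth pressure coefficient:
Ka = tan^2(45 - phi/2) = tan^2(28.0) = 0.282715
Compute active force:
Pa = 0.5 * Ka * gamma * H^2
Pa = 0.5 * 0.282715 * 18.7 * 9.5^2
Pa = 238.57 kN/m


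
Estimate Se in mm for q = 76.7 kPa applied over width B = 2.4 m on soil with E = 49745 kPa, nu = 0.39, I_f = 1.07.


Result: 3.357 mm

Derivation:
Using Se = q * B * (1 - nu^2) * I_f / E
1 - nu^2 = 1 - 0.39^2 = 0.8479
Se = 76.7 * 2.4 * 0.8479 * 1.07 / 49745
Se = 0.003357 m
Convert to mm: Se = 0.003357 * 1000 = 3.357 mm


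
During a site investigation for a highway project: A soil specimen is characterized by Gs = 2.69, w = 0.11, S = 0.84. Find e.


Using the relation e = Gs * w / S
e = 2.69 * 0.11 / 0.84
e = 0.3523


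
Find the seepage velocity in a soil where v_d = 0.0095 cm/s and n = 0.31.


Using v_s = v_d / n
v_s = 0.0095 / 0.31
v_s = 0.03065 cm/s


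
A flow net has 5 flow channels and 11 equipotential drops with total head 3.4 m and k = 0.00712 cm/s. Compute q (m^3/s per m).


Convert k to m/s for unit consistency with H:
k = 0.00712 cm/s = 0.00712 / 100 m/s = 7.12e-05 m/s
Using q = k * H * Nf / Nd
Nf / Nd = 5 / 11 = 0.4545
q = 7.12e-05 * 3.4 * 0.4545
q = 0.00011 m^3/s per m


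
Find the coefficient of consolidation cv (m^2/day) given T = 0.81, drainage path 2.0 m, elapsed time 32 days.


Using cv = T * H_dr^2 / t
H_dr^2 = 2.0^2 = 4.0
cv = 0.81 * 4.0 / 32
cv = 0.10125 m^2/day


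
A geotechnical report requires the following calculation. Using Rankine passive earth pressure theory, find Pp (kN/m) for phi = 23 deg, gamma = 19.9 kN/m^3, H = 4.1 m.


Result: 381.79 kN/m

Derivation:
Compute passive earth pressure coefficient:
Kp = tan^2(45 + phi/2) = tan^2(56.5) = 2.282623
Compute passive force:
Pp = 0.5 * Kp * gamma * H^2
Pp = 0.5 * 2.282623 * 19.9 * 4.1^2
Pp = 381.79 kN/m


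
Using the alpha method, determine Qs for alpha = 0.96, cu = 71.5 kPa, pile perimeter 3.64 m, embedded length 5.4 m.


Using Qs = alpha * cu * perimeter * L
Qs = 0.96 * 71.5 * 3.64 * 5.4
Qs = 1349.19 kN


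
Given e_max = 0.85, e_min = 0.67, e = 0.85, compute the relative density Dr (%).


Using Dr = (e_max - e) / (e_max - e_min) * 100
e_max - e = 0.85 - 0.85 = 0.0
e_max - e_min = 0.85 - 0.67 = 0.18
Dr = 0.0 / 0.18 * 100
Dr = 0.0 %


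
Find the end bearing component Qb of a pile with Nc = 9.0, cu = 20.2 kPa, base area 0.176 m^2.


Using Qb = Nc * cu * Ab
Qb = 9.0 * 20.2 * 0.176
Qb = 32.0 kN


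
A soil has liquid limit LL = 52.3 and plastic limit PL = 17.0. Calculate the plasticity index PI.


Result: 35.3

Derivation:
Using PI = LL - PL
PI = 52.3 - 17.0
PI = 35.3


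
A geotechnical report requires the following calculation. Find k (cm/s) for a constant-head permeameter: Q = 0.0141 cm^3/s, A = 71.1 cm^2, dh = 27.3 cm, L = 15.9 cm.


Result: 0.000116 cm/s

Derivation:
Compute hydraulic gradient:
i = dh / L = 27.3 / 15.9 = 1.71698
Then apply Darcy's law:
k = Q / (A * i)
k = 0.0141 / (71.1 * 1.71698)
k = 0.0141 / 122.077
k = 0.000116 cm/s


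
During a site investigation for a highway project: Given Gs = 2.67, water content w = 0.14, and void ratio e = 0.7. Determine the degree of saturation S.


Result: 0.534

Derivation:
Using S = Gs * w / e
S = 2.67 * 0.14 / 0.7
S = 0.534


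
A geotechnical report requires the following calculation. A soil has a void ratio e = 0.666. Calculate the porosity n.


Result: 0.3998

Derivation:
Using the relation n = e / (1 + e)
n = 0.666 / (1 + 0.666)
n = 0.666 / 1.666
n = 0.3998


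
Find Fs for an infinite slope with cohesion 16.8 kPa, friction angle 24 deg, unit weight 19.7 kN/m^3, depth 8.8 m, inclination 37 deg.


Using Fs = c / (gamma*H*sin(beta)*cos(beta)) + tan(phi)/tan(beta)
Cohesion contribution = 16.8 / (19.7*8.8*sin(37)*cos(37))
Cohesion contribution = 0.201627
Friction contribution = tan(24)/tan(37) = 0.590838
Fs = 0.201627 + 0.590838
Fs = 0.792


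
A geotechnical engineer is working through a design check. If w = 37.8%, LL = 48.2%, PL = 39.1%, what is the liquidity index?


First compute the plasticity index:
PI = LL - PL = 48.2 - 39.1 = 9.1
Then compute the liquidity index:
LI = (w - PL) / PI
LI = (37.8 - 39.1) / 9.1
LI = -0.143


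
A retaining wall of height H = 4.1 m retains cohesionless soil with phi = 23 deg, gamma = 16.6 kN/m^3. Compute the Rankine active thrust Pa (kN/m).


Compute active earth pressure coefficient:
Ka = tan^2(45 - phi/2) = tan^2(33.5) = 0.438092
Compute active force:
Pa = 0.5 * Ka * gamma * H^2
Pa = 0.5 * 0.438092 * 16.6 * 4.1^2
Pa = 61.12 kN/m


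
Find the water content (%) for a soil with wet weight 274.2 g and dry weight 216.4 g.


Using w = (m_wet - m_dry) / m_dry * 100
m_wet - m_dry = 274.2 - 216.4 = 57.8 g
w = 57.8 / 216.4 * 100
w = 26.71 %


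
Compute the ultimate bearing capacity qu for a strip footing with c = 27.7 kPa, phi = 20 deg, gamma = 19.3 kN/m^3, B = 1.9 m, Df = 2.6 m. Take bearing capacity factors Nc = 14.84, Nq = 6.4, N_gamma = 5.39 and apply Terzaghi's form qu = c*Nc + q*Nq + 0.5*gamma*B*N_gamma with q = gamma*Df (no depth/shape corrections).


Compute qu = c*Nc + gamma*Df*Nq + 0.5*gamma*B*N_gamma
Term 1: 27.7 * 14.84 = 411.068
Term 2: 19.3 * 2.6 * 6.4 = 321.152
Term 3: 0.5 * 19.3 * 1.9 * 5.39 = 98.82565
qu = 411.068 + 321.152 + 98.82565
qu = 831.05 kPa


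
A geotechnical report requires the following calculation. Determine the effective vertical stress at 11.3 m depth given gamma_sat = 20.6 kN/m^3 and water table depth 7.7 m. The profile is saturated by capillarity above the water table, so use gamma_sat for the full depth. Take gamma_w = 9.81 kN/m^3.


Total stress = gamma_sat * depth
sigma = 20.6 * 11.3 = 232.78 kPa
Pore water pressure u = gamma_w * (depth - d_wt)
u = 9.81 * (11.3 - 7.7) = 35.316 kPa
Effective stress = sigma - u
sigma' = 232.78 - 35.316 = 197.46 kPa


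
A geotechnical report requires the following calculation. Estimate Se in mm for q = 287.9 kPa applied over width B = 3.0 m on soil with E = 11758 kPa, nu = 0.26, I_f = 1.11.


Using Se = q * B * (1 - nu^2) * I_f / E
1 - nu^2 = 1 - 0.26^2 = 0.9324
Se = 287.9 * 3.0 * 0.9324 * 1.11 / 11758
Se = 0.076025 m
Convert to mm: Se = 0.076025 * 1000 = 76.025 mm


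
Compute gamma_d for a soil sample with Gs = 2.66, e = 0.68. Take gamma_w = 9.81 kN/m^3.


Result: 15.533 kN/m^3

Derivation:
Using gamma_d = Gs * gamma_w / (1 + e)
gamma_d = 2.66 * 9.81 / (1 + 0.68)
gamma_d = 2.66 * 9.81 / 1.68
gamma_d = 15.533 kN/m^3


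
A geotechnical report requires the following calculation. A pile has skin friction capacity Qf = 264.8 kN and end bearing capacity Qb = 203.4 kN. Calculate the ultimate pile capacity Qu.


Using Qu = Qf + Qb
Qu = 264.8 + 203.4
Qu = 468.2 kN


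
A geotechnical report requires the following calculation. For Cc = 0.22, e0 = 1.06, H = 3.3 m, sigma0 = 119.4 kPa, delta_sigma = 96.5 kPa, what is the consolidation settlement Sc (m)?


Using Sc = Cc * H / (1 + e0) * log10((sigma0 + delta_sigma) / sigma0)
Stress ratio = (119.4 + 96.5) / 119.4 = 1.80821
log10(1.80821) = 0.257248
Cc * H / (1 + e0) = 0.22 * 3.3 / (1 + 1.06) = 0.352427
Sc = 0.352427 * 0.257248
Sc = 0.0907 m


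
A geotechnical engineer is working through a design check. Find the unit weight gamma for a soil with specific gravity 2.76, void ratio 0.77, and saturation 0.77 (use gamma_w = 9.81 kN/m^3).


Using gamma = gamma_w * (Gs + S*e) / (1 + e)
Numerator: Gs + S*e = 2.76 + 0.77*0.77 = 3.3529
Denominator: 1 + e = 1 + 0.77 = 1.77
gamma = 9.81 * 3.3529 / 1.77
gamma = 18.583 kN/m^3


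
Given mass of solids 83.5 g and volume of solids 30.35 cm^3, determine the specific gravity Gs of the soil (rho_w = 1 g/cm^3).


Using Gs = m_s / (V_s * rho_w)
Since rho_w = 1 g/cm^3:
Gs = 83.5 / 30.35
Gs = 2.751


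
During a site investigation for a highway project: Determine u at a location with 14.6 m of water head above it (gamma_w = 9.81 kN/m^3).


Result: 143.23 kPa

Derivation:
Using u = gamma_w * h_w
u = 9.81 * 14.6
u = 143.23 kPa


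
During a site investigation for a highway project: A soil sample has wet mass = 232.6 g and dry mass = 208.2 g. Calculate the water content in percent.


Result: 11.72 %

Derivation:
Using w = (m_wet - m_dry) / m_dry * 100
m_wet - m_dry = 232.6 - 208.2 = 24.4 g
w = 24.4 / 208.2 * 100
w = 11.72 %


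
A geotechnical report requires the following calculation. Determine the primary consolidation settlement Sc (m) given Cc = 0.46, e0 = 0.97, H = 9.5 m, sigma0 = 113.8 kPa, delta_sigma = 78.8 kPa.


Result: 0.5069 m

Derivation:
Using Sc = Cc * H / (1 + e0) * log10((sigma0 + delta_sigma) / sigma0)
Stress ratio = (113.8 + 78.8) / 113.8 = 1.69244
log10(1.69244) = 0.228514
Cc * H / (1 + e0) = 0.46 * 9.5 / (1 + 0.97) = 2.21827
Sc = 2.21827 * 0.228514
Sc = 0.5069 m


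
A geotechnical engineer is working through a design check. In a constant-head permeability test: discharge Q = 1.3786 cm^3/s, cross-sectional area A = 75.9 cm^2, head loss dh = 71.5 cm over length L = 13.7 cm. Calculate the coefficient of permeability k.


Result: 0.00348 cm/s

Derivation:
Compute hydraulic gradient:
i = dh / L = 71.5 / 13.7 = 5.21898
Then apply Darcy's law:
k = Q / (A * i)
k = 1.3786 / (75.9 * 5.21898)
k = 1.3786 / 396.12
k = 0.00348 cm/s


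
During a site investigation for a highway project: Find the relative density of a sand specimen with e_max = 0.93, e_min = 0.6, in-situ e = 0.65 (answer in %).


Using Dr = (e_max - e) / (e_max - e_min) * 100
e_max - e = 0.93 - 0.65 = 0.28
e_max - e_min = 0.93 - 0.6 = 0.33
Dr = 0.28 / 0.33 * 100
Dr = 84.85 %


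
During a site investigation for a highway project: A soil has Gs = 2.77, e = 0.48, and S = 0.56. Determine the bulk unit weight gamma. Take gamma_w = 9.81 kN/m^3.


Result: 20.142 kN/m^3

Derivation:
Using gamma = gamma_w * (Gs + S*e) / (1 + e)
Numerator: Gs + S*e = 2.77 + 0.56*0.48 = 3.0388
Denominator: 1 + e = 1 + 0.48 = 1.48
gamma = 9.81 * 3.0388 / 1.48
gamma = 20.142 kN/m^3


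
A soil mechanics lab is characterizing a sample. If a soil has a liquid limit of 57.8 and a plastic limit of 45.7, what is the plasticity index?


Using PI = LL - PL
PI = 57.8 - 45.7
PI = 12.1


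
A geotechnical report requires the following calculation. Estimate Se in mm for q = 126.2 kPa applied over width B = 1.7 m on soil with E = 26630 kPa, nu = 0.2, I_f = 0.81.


Using Se = q * B * (1 - nu^2) * I_f / E
1 - nu^2 = 1 - 0.2^2 = 0.96
Se = 126.2 * 1.7 * 0.96 * 0.81 / 26630
Se = 0.006265 m
Convert to mm: Se = 0.006265 * 1000 = 6.265 mm


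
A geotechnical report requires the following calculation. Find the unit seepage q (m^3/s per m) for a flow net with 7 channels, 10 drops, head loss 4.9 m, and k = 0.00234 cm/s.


Result: 8.026e-05 m^3/s per m

Derivation:
Convert k to m/s for unit consistency with H:
k = 0.00234 cm/s = 0.00234 / 100 m/s = 2.34e-05 m/s
Using q = k * H * Nf / Nd
Nf / Nd = 7 / 10 = 0.7
q = 2.34e-05 * 4.9 * 0.7
q = 8.026e-05 m^3/s per m


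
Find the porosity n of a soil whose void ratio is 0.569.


Using the relation n = e / (1 + e)
n = 0.569 / (1 + 0.569)
n = 0.569 / 1.569
n = 0.3627


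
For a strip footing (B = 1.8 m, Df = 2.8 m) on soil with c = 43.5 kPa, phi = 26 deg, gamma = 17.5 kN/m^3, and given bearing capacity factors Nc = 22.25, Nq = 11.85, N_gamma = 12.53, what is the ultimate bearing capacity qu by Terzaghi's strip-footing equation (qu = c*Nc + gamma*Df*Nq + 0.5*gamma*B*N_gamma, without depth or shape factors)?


Result: 1745.87 kPa

Derivation:
Compute qu = c*Nc + gamma*Df*Nq + 0.5*gamma*B*N_gamma
Term 1: 43.5 * 22.25 = 967.875
Term 2: 17.5 * 2.8 * 11.85 = 580.65
Term 3: 0.5 * 17.5 * 1.8 * 12.53 = 197.3475
qu = 967.875 + 580.65 + 197.3475
qu = 1745.87 kPa


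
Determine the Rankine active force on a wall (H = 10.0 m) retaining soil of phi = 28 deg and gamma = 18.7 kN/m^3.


Compute active earth pressure coefficient:
Ka = tan^2(45 - phi/2) = tan^2(31.0) = 0.361033
Compute active force:
Pa = 0.5 * Ka * gamma * H^2
Pa = 0.5 * 0.361033 * 18.7 * 10.0^2
Pa = 337.57 kN/m


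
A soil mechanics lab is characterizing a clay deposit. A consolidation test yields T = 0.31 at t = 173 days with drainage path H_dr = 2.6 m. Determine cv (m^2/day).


Using cv = T * H_dr^2 / t
H_dr^2 = 2.6^2 = 6.76
cv = 0.31 * 6.76 / 173
cv = 0.01211 m^2/day


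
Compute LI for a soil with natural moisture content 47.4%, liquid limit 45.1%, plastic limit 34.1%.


Result: 1.209

Derivation:
First compute the plasticity index:
PI = LL - PL = 45.1 - 34.1 = 11.0
Then compute the liquidity index:
LI = (w - PL) / PI
LI = (47.4 - 34.1) / 11.0
LI = 1.209


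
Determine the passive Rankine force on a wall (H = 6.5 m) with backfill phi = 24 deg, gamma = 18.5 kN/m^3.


Compute passive earth pressure coefficient:
Kp = tan^2(45 + phi/2) = tan^2(57.0) = 2.371184
Compute passive force:
Pp = 0.5 * Kp * gamma * H^2
Pp = 0.5 * 2.371184 * 18.5 * 6.5^2
Pp = 926.69 kN/m


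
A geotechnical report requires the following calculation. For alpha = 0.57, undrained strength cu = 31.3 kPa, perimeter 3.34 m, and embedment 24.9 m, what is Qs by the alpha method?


Result: 1483.76 kN

Derivation:
Using Qs = alpha * cu * perimeter * L
Qs = 0.57 * 31.3 * 3.34 * 24.9
Qs = 1483.76 kN


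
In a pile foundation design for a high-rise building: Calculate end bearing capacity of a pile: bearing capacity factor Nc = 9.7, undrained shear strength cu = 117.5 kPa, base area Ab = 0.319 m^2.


Using Qb = Nc * cu * Ab
Qb = 9.7 * 117.5 * 0.319
Qb = 363.58 kN


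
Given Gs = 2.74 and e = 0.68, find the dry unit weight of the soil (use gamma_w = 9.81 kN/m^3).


Result: 16.0 kN/m^3

Derivation:
Using gamma_d = Gs * gamma_w / (1 + e)
gamma_d = 2.74 * 9.81 / (1 + 0.68)
gamma_d = 2.74 * 9.81 / 1.68
gamma_d = 16.0 kN/m^3


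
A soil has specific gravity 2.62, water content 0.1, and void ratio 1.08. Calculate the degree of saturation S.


Using S = Gs * w / e
S = 2.62 * 0.1 / 1.08
S = 0.2426


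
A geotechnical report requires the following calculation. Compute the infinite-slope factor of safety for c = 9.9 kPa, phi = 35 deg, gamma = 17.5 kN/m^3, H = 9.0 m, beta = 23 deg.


Using Fs = c / (gamma*H*sin(beta)*cos(beta)) + tan(phi)/tan(beta)
Cohesion contribution = 9.9 / (17.5*9.0*sin(23)*cos(23))
Cohesion contribution = 0.174763
Friction contribution = tan(35)/tan(23) = 1.64959
Fs = 0.174763 + 1.64959
Fs = 1.824


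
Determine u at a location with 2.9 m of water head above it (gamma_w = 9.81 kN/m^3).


Result: 28.45 kPa

Derivation:
Using u = gamma_w * h_w
u = 9.81 * 2.9
u = 28.45 kPa


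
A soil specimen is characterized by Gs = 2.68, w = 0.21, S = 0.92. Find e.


Using the relation e = Gs * w / S
e = 2.68 * 0.21 / 0.92
e = 0.6117


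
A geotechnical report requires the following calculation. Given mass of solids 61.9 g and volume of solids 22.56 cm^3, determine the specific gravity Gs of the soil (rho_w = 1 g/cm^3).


Result: 2.744

Derivation:
Using Gs = m_s / (V_s * rho_w)
Since rho_w = 1 g/cm^3:
Gs = 61.9 / 22.56
Gs = 2.744


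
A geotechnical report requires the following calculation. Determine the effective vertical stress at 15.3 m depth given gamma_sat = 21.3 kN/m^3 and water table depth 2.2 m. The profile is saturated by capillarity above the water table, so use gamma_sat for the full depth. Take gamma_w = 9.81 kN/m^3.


Result: 197.38 kPa

Derivation:
Total stress = gamma_sat * depth
sigma = 21.3 * 15.3 = 325.89 kPa
Pore water pressure u = gamma_w * (depth - d_wt)
u = 9.81 * (15.3 - 2.2) = 128.511 kPa
Effective stress = sigma - u
sigma' = 325.89 - 128.511 = 197.38 kPa


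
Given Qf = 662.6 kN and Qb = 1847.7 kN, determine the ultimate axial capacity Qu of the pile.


Using Qu = Qf + Qb
Qu = 662.6 + 1847.7
Qu = 2510.3 kN


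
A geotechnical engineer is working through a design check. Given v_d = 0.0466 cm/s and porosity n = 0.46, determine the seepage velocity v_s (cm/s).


Result: 0.1013 cm/s

Derivation:
Using v_s = v_d / n
v_s = 0.0466 / 0.46
v_s = 0.1013 cm/s


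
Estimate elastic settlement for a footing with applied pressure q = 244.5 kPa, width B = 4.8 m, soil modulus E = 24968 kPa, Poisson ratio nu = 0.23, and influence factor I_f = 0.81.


Using Se = q * B * (1 - nu^2) * I_f / E
1 - nu^2 = 1 - 0.23^2 = 0.9471
Se = 244.5 * 4.8 * 0.9471 * 0.81 / 24968
Se = 0.036059 m
Convert to mm: Se = 0.036059 * 1000 = 36.059 mm


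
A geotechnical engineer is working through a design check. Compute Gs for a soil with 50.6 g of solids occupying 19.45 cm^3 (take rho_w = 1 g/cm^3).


Using Gs = m_s / (V_s * rho_w)
Since rho_w = 1 g/cm^3:
Gs = 50.6 / 19.45
Gs = 2.602


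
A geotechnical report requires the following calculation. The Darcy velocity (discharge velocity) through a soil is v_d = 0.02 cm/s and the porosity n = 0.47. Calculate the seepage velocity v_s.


Using v_s = v_d / n
v_s = 0.02 / 0.47
v_s = 0.04255 cm/s


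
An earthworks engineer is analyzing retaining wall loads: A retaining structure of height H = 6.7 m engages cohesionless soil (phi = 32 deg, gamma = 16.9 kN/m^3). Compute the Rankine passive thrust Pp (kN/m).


Result: 1234.53 kN/m

Derivation:
Compute passive earth pressure coefficient:
Kp = tan^2(45 + phi/2) = tan^2(61.0) = 3.254588
Compute passive force:
Pp = 0.5 * Kp * gamma * H^2
Pp = 0.5 * 3.254588 * 16.9 * 6.7^2
Pp = 1234.53 kN/m


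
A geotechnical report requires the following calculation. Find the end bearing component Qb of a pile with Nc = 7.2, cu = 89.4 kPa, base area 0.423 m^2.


Using Qb = Nc * cu * Ab
Qb = 7.2 * 89.4 * 0.423
Qb = 272.28 kN


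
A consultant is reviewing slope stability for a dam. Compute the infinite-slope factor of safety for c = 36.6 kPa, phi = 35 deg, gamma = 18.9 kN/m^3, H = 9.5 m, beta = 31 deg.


Result: 1.627

Derivation:
Using Fs = c / (gamma*H*sin(beta)*cos(beta)) + tan(phi)/tan(beta)
Cohesion contribution = 36.6 / (18.9*9.5*sin(31)*cos(31))
Cohesion contribution = 0.461733
Friction contribution = tan(35)/tan(31) = 1.16534
Fs = 0.461733 + 1.16534
Fs = 1.627


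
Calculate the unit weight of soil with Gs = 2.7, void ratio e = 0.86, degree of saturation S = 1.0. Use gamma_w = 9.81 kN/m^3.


Using gamma = gamma_w * (Gs + S*e) / (1 + e)
Numerator: Gs + S*e = 2.7 + 1.0*0.86 = 3.56
Denominator: 1 + e = 1 + 0.86 = 1.86
gamma = 9.81 * 3.56 / 1.86
gamma = 18.776 kN/m^3


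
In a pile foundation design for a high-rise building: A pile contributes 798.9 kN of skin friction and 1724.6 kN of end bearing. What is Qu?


Using Qu = Qf + Qb
Qu = 798.9 + 1724.6
Qu = 2523.5 kN


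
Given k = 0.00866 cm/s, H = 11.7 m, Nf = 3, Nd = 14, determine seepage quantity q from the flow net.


Convert k to m/s for unit consistency with H:
k = 0.00866 cm/s = 0.00866 / 100 m/s = 8.66e-05 m/s
Using q = k * H * Nf / Nd
Nf / Nd = 3 / 14 = 0.2143
q = 8.66e-05 * 11.7 * 0.2143
q = 0.0002171 m^3/s per m


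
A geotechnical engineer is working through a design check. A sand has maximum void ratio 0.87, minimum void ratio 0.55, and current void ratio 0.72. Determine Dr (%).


Using Dr = (e_max - e) / (e_max - e_min) * 100
e_max - e = 0.87 - 0.72 = 0.15
e_max - e_min = 0.87 - 0.55 = 0.32
Dr = 0.15 / 0.32 * 100
Dr = 46.88 %


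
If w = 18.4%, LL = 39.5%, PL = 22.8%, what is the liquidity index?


Result: -0.263

Derivation:
First compute the plasticity index:
PI = LL - PL = 39.5 - 22.8 = 16.7
Then compute the liquidity index:
LI = (w - PL) / PI
LI = (18.4 - 22.8) / 16.7
LI = -0.263


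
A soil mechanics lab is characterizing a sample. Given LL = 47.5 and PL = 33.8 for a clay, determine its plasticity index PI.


Using PI = LL - PL
PI = 47.5 - 33.8
PI = 13.7


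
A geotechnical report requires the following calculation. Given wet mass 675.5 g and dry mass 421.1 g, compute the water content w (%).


Result: 60.41 %

Derivation:
Using w = (m_wet - m_dry) / m_dry * 100
m_wet - m_dry = 675.5 - 421.1 = 254.4 g
w = 254.4 / 421.1 * 100
w = 60.41 %


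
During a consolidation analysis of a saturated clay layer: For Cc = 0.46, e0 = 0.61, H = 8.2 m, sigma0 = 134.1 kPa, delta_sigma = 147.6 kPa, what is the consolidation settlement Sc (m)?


Using Sc = Cc * H / (1 + e0) * log10((sigma0 + delta_sigma) / sigma0)
Stress ratio = (134.1 + 147.6) / 134.1 = 2.10067
log10(2.10067) = 0.322358
Cc * H / (1 + e0) = 0.46 * 8.2 / (1 + 0.61) = 2.34286
Sc = 2.34286 * 0.322358
Sc = 0.7552 m


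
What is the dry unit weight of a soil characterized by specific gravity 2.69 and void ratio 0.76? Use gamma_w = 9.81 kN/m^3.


Using gamma_d = Gs * gamma_w / (1 + e)
gamma_d = 2.69 * 9.81 / (1 + 0.76)
gamma_d = 2.69 * 9.81 / 1.76
gamma_d = 14.994 kN/m^3


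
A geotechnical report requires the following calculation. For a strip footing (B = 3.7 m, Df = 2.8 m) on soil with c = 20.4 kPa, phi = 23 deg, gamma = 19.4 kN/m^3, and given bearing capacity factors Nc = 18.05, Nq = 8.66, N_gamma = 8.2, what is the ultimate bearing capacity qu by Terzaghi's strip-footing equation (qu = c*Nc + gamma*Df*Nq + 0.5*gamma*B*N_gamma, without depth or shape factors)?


Result: 1132.93 kPa

Derivation:
Compute qu = c*Nc + gamma*Df*Nq + 0.5*gamma*B*N_gamma
Term 1: 20.4 * 18.05 = 368.22
Term 2: 19.4 * 2.8 * 8.66 = 470.4112
Term 3: 0.5 * 19.4 * 3.7 * 8.2 = 294.298
qu = 368.22 + 470.4112 + 294.298
qu = 1132.93 kPa


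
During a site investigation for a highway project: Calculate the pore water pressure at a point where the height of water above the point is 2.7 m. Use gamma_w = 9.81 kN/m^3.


Using u = gamma_w * h_w
u = 9.81 * 2.7
u = 26.49 kPa


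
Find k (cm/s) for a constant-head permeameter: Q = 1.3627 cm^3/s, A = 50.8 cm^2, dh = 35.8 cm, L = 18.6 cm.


Compute hydraulic gradient:
i = dh / L = 35.8 / 18.6 = 1.92473
Then apply Darcy's law:
k = Q / (A * i)
k = 1.3627 / (50.8 * 1.92473)
k = 1.3627 / 97.7763
k = 0.013937 cm/s


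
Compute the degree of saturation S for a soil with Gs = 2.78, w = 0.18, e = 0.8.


Result: 0.6255

Derivation:
Using S = Gs * w / e
S = 2.78 * 0.18 / 0.8
S = 0.6255


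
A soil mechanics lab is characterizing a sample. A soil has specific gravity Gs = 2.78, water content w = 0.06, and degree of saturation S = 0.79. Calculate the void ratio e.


Result: 0.2111

Derivation:
Using the relation e = Gs * w / S
e = 2.78 * 0.06 / 0.79
e = 0.2111


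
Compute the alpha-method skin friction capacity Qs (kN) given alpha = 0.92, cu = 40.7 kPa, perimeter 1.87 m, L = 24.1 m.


Result: 1687.49 kN

Derivation:
Using Qs = alpha * cu * perimeter * L
Qs = 0.92 * 40.7 * 1.87 * 24.1
Qs = 1687.49 kN


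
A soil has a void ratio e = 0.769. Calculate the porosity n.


Result: 0.4347

Derivation:
Using the relation n = e / (1 + e)
n = 0.769 / (1 + 0.769)
n = 0.769 / 1.769
n = 0.4347


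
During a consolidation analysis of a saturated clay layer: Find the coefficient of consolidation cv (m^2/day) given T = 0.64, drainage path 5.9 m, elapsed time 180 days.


Using cv = T * H_dr^2 / t
H_dr^2 = 5.9^2 = 34.81
cv = 0.64 * 34.81 / 180
cv = 0.12377 m^2/day


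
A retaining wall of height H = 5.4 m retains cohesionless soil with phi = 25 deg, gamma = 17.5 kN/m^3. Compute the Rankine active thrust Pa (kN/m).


Compute active earth pressure coefficient:
Ka = tan^2(45 - phi/2) = tan^2(32.5) = 0.405859
Compute active force:
Pa = 0.5 * Ka * gamma * H^2
Pa = 0.5 * 0.405859 * 17.5 * 5.4^2
Pa = 103.55 kN/m


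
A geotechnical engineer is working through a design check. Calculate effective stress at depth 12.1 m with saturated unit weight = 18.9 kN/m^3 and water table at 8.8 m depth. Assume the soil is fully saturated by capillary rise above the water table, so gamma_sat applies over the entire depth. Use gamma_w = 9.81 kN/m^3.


Total stress = gamma_sat * depth
sigma = 18.9 * 12.1 = 228.69 kPa
Pore water pressure u = gamma_w * (depth - d_wt)
u = 9.81 * (12.1 - 8.8) = 32.373 kPa
Effective stress = sigma - u
sigma' = 228.69 - 32.373 = 196.32 kPa


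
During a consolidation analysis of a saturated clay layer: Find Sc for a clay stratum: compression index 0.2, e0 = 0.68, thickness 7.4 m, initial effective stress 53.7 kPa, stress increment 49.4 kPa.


Result: 0.2496 m

Derivation:
Using Sc = Cc * H / (1 + e0) * log10((sigma0 + delta_sigma) / sigma0)
Stress ratio = (53.7 + 49.4) / 53.7 = 1.91993
log10(1.91993) = 0.283284
Cc * H / (1 + e0) = 0.2 * 7.4 / (1 + 0.68) = 0.880952
Sc = 0.880952 * 0.283284
Sc = 0.2496 m


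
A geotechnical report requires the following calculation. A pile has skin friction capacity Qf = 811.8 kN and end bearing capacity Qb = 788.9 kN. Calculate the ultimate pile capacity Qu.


Using Qu = Qf + Qb
Qu = 811.8 + 788.9
Qu = 1600.7 kN


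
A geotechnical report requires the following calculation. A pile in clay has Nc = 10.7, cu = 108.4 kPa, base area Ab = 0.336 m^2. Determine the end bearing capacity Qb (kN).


Using Qb = Nc * cu * Ab
Qb = 10.7 * 108.4 * 0.336
Qb = 389.72 kN


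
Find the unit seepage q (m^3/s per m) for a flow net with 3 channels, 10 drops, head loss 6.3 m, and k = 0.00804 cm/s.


Convert k to m/s for unit consistency with H:
k = 0.00804 cm/s = 0.00804 / 100 m/s = 8.04e-05 m/s
Using q = k * H * Nf / Nd
Nf / Nd = 3 / 10 = 0.3
q = 8.04e-05 * 6.3 * 0.3
q = 0.000152 m^3/s per m


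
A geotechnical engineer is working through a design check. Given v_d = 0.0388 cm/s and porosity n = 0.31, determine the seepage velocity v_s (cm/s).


Using v_s = v_d / n
v_s = 0.0388 / 0.31
v_s = 0.12516 cm/s


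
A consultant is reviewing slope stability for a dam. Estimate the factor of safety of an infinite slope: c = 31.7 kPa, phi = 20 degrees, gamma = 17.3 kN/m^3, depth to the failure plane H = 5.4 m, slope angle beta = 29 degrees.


Using Fs = c / (gamma*H*sin(beta)*cos(beta)) + tan(phi)/tan(beta)
Cohesion contribution = 31.7 / (17.3*5.4*sin(29)*cos(29))
Cohesion contribution = 0.800256
Friction contribution = tan(20)/tan(29) = 0.65662
Fs = 0.800256 + 0.65662
Fs = 1.457


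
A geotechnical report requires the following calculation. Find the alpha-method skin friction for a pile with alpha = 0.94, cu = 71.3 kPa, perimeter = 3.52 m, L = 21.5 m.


Using Qs = alpha * cu * perimeter * L
Qs = 0.94 * 71.3 * 3.52 * 21.5
Qs = 5072.22 kN


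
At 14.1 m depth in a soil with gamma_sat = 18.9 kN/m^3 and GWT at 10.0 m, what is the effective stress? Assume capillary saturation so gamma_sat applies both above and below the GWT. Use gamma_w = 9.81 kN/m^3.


Result: 226.27 kPa

Derivation:
Total stress = gamma_sat * depth
sigma = 18.9 * 14.1 = 266.49 kPa
Pore water pressure u = gamma_w * (depth - d_wt)
u = 9.81 * (14.1 - 10.0) = 40.221 kPa
Effective stress = sigma - u
sigma' = 266.49 - 40.221 = 226.27 kPa


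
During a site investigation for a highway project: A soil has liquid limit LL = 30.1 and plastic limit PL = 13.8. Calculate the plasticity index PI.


Using PI = LL - PL
PI = 30.1 - 13.8
PI = 16.3


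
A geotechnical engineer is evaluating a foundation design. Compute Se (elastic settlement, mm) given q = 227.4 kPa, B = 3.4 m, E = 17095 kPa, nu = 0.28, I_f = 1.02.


Using Se = q * B * (1 - nu^2) * I_f / E
1 - nu^2 = 1 - 0.28^2 = 0.9216
Se = 227.4 * 3.4 * 0.9216 * 1.02 / 17095
Se = 0.042515 m
Convert to mm: Se = 0.042515 * 1000 = 42.515 mm


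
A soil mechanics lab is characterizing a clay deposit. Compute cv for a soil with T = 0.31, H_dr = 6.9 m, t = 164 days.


Using cv = T * H_dr^2 / t
H_dr^2 = 6.9^2 = 47.61
cv = 0.31 * 47.61 / 164
cv = 0.08999 m^2/day


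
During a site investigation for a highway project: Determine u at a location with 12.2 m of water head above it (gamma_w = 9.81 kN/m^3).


Using u = gamma_w * h_w
u = 9.81 * 12.2
u = 119.68 kPa


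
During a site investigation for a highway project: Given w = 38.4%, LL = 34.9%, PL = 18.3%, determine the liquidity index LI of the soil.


First compute the plasticity index:
PI = LL - PL = 34.9 - 18.3 = 16.6
Then compute the liquidity index:
LI = (w - PL) / PI
LI = (38.4 - 18.3) / 16.6
LI = 1.211


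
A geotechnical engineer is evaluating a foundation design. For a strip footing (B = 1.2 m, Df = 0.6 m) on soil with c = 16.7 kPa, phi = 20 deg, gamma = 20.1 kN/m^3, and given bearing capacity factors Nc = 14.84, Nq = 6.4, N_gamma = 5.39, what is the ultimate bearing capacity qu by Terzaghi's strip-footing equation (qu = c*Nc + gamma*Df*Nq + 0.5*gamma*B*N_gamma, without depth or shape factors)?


Result: 390.02 kPa

Derivation:
Compute qu = c*Nc + gamma*Df*Nq + 0.5*gamma*B*N_gamma
Term 1: 16.7 * 14.84 = 247.828
Term 2: 20.1 * 0.6 * 6.4 = 77.184
Term 3: 0.5 * 20.1 * 1.2 * 5.39 = 65.0034
qu = 247.828 + 77.184 + 65.0034
qu = 390.02 kPa


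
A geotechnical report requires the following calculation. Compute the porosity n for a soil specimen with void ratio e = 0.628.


Result: 0.3857

Derivation:
Using the relation n = e / (1 + e)
n = 0.628 / (1 + 0.628)
n = 0.628 / 1.628
n = 0.3857


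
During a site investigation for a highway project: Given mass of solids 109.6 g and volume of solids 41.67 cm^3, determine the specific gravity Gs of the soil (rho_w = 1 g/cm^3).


Result: 2.63

Derivation:
Using Gs = m_s / (V_s * rho_w)
Since rho_w = 1 g/cm^3:
Gs = 109.6 / 41.67
Gs = 2.63


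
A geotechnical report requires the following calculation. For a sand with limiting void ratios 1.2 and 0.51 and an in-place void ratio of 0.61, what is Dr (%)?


Result: 85.51 %

Derivation:
Using Dr = (e_max - e) / (e_max - e_min) * 100
e_max - e = 1.2 - 0.61 = 0.59
e_max - e_min = 1.2 - 0.51 = 0.69
Dr = 0.59 / 0.69 * 100
Dr = 85.51 %


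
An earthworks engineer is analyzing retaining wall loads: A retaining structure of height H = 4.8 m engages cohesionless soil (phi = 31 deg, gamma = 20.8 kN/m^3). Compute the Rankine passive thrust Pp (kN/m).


Compute passive earth pressure coefficient:
Kp = tan^2(45 + phi/2) = tan^2(60.5) = 3.124035
Compute passive force:
Pp = 0.5 * Kp * gamma * H^2
Pp = 0.5 * 3.124035 * 20.8 * 4.8^2
Pp = 748.57 kN/m


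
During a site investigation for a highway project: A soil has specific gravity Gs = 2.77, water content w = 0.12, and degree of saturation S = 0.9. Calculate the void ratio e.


Using the relation e = Gs * w / S
e = 2.77 * 0.12 / 0.9
e = 0.3693


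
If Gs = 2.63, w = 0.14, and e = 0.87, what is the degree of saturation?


Using S = Gs * w / e
S = 2.63 * 0.14 / 0.87
S = 0.4232


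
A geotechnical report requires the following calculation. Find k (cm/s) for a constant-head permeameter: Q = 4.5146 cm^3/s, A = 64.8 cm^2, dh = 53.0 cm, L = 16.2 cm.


Compute hydraulic gradient:
i = dh / L = 53.0 / 16.2 = 3.2716
Then apply Darcy's law:
k = Q / (A * i)
k = 4.5146 / (64.8 * 3.2716)
k = 4.5146 / 212
k = 0.021295 cm/s


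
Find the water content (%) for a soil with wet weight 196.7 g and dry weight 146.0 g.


Result: 34.73 %

Derivation:
Using w = (m_wet - m_dry) / m_dry * 100
m_wet - m_dry = 196.7 - 146.0 = 50.7 g
w = 50.7 / 146.0 * 100
w = 34.73 %


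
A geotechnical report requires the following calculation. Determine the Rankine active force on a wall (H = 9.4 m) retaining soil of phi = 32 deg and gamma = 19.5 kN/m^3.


Compute active earth pressure coefficient:
Ka = tan^2(45 - phi/2) = tan^2(29.0) = 0.307259
Compute active force:
Pa = 0.5 * Ka * gamma * H^2
Pa = 0.5 * 0.307259 * 19.5 * 9.4^2
Pa = 264.71 kN/m


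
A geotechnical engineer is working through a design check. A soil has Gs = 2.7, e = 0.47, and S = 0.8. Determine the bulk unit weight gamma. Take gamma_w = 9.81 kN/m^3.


Using gamma = gamma_w * (Gs + S*e) / (1 + e)
Numerator: Gs + S*e = 2.7 + 0.8*0.47 = 3.076
Denominator: 1 + e = 1 + 0.47 = 1.47
gamma = 9.81 * 3.076 / 1.47
gamma = 20.528 kN/m^3


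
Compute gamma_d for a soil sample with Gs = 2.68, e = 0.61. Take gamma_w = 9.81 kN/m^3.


Using gamma_d = Gs * gamma_w / (1 + e)
gamma_d = 2.68 * 9.81 / (1 + 0.61)
gamma_d = 2.68 * 9.81 / 1.61
gamma_d = 16.33 kN/m^3


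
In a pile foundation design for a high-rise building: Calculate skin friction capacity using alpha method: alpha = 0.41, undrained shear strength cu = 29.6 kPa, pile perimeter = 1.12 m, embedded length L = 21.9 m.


Using Qs = alpha * cu * perimeter * L
Qs = 0.41 * 29.6 * 1.12 * 21.9
Qs = 297.67 kN


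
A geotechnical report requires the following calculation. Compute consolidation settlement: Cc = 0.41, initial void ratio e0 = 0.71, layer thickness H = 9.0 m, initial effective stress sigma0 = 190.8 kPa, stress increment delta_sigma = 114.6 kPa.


Using Sc = Cc * H / (1 + e0) * log10((sigma0 + delta_sigma) / sigma0)
Stress ratio = (190.8 + 114.6) / 190.8 = 1.60063
log10(1.60063) = 0.204291
Cc * H / (1 + e0) = 0.41 * 9.0 / (1 + 0.71) = 2.15789
Sc = 2.15789 * 0.204291
Sc = 0.4408 m


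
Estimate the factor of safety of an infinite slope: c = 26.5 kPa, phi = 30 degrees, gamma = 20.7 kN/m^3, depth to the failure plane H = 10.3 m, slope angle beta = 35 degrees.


Using Fs = c / (gamma*H*sin(beta)*cos(beta)) + tan(phi)/tan(beta)
Cohesion contribution = 26.5 / (20.7*10.3*sin(35)*cos(35))
Cohesion contribution = 0.264535
Friction contribution = tan(30)/tan(35) = 0.824542
Fs = 0.264535 + 0.824542
Fs = 1.089
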